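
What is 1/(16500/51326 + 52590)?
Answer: 2333/122693220 ≈ 1.9015e-5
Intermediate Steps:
1/(16500/51326 + 52590) = 1/(16500*(1/51326) + 52590) = 1/(750/2333 + 52590) = 1/(122693220/2333) = 2333/122693220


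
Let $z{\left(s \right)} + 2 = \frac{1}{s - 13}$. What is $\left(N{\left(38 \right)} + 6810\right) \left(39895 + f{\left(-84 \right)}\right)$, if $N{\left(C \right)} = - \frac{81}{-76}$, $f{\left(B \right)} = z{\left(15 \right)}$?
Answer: $\frac{41301022467}{152} \approx 2.7172 \cdot 10^{8}$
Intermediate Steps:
$z{\left(s \right)} = -2 + \frac{1}{-13 + s}$ ($z{\left(s \right)} = -2 + \frac{1}{s - 13} = -2 + \frac{1}{-13 + s}$)
$f{\left(B \right)} = - \frac{3}{2}$ ($f{\left(B \right)} = \frac{27 - 30}{-13 + 15} = \frac{27 - 30}{2} = \frac{1}{2} \left(-3\right) = - \frac{3}{2}$)
$N{\left(C \right)} = \frac{81}{76}$ ($N{\left(C \right)} = \left(-81\right) \left(- \frac{1}{76}\right) = \frac{81}{76}$)
$\left(N{\left(38 \right)} + 6810\right) \left(39895 + f{\left(-84 \right)}\right) = \left(\frac{81}{76} + 6810\right) \left(39895 - \frac{3}{2}\right) = \frac{517641}{76} \cdot \frac{79787}{2} = \frac{41301022467}{152}$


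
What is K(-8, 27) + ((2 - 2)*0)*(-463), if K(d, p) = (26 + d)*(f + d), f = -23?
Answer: -558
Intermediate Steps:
K(d, p) = (-23 + d)*(26 + d) (K(d, p) = (26 + d)*(-23 + d) = (-23 + d)*(26 + d))
K(-8, 27) + ((2 - 2)*0)*(-463) = (-598 + (-8)**2 + 3*(-8)) + ((2 - 2)*0)*(-463) = (-598 + 64 - 24) + (0*0)*(-463) = -558 + 0*(-463) = -558 + 0 = -558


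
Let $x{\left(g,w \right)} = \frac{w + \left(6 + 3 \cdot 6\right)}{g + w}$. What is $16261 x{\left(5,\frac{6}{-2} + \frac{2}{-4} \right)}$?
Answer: $\frac{666701}{3} \approx 2.2223 \cdot 10^{5}$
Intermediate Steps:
$x{\left(g,w \right)} = \frac{24 + w}{g + w}$ ($x{\left(g,w \right)} = \frac{w + \left(6 + 18\right)}{g + w} = \frac{w + 24}{g + w} = \frac{24 + w}{g + w}$)
$16261 x{\left(5,\frac{6}{-2} + \frac{2}{-4} \right)} = 16261 \frac{24 + \left(\frac{6}{-2} + \frac{2}{-4}\right)}{5 + \left(\frac{6}{-2} + \frac{2}{-4}\right)} = 16261 \frac{24 + \left(6 \left(- \frac{1}{2}\right) + 2 \left(- \frac{1}{4}\right)\right)}{5 + \left(6 \left(- \frac{1}{2}\right) + 2 \left(- \frac{1}{4}\right)\right)} = 16261 \frac{24 - \frac{7}{2}}{5 - \frac{7}{2}} = 16261 \frac{1}{\frac{3}{2}} \cdot \frac{41}{2} = 16261 \cdot \frac{2}{3} \cdot \frac{41}{2} = 16261 \cdot \frac{41}{3} = \frac{666701}{3}$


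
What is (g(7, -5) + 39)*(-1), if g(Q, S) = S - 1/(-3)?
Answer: -103/3 ≈ -34.333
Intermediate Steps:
g(Q, S) = ⅓ + S (g(Q, S) = S - 1*(-⅓) = S + ⅓ = ⅓ + S)
(g(7, -5) + 39)*(-1) = ((⅓ - 5) + 39)*(-1) = (-14/3 + 39)*(-1) = (103/3)*(-1) = -103/3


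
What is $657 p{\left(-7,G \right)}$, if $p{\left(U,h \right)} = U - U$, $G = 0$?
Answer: $0$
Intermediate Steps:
$p{\left(U,h \right)} = 0$
$657 p{\left(-7,G \right)} = 657 \cdot 0 = 0$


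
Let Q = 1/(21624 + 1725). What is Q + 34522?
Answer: 806054179/23349 ≈ 34522.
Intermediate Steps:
Q = 1/23349 ≈ 4.2828e-5
Q + 34522 = 1/23349 + 34522 = 806054179/23349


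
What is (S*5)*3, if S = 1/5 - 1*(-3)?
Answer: 48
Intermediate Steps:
S = 16/5 (S = ⅕ + 3 = 16/5 ≈ 3.2000)
(S*5)*3 = ((16/5)*5)*3 = 16*3 = 48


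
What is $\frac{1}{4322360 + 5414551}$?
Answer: $\frac{1}{9736911} \approx 1.027 \cdot 10^{-7}$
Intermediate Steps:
$\frac{1}{4322360 + 5414551} = \frac{1}{9736911}$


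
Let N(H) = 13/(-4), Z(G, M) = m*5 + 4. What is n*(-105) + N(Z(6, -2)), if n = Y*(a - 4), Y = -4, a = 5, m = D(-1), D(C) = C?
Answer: 1667/4 ≈ 416.75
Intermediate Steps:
m = -1
Z(G, M) = -1 (Z(G, M) = -1*5 + 4 = -5 + 4 = -1)
N(H) = -13/4 (N(H) = 13*(-¼) = -13/4)
n = -4 (n = -4*(5 - 4) = -4*1 = -4)
n*(-105) + N(Z(6, -2)) = -4*(-105) - 13/4 = 420 - 13/4 = 1667/4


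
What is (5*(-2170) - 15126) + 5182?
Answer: -20794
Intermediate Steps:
(5*(-2170) - 15126) + 5182 = (-10850 - 15126) + 5182 = -25976 + 5182 = -20794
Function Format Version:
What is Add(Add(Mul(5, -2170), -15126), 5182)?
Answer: -20794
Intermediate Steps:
Add(Add(Mul(5, -2170), -15126), 5182) = Add(Add(-10850, -15126), 5182) = Add(-25976, 5182) = -20794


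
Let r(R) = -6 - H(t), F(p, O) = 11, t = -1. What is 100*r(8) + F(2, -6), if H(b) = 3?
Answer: -889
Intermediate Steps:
r(R) = -9 (r(R) = -6 - 1*3 = -6 - 3 = -9)
100*r(8) + F(2, -6) = 100*(-9) + 11 = -900 + 11 = -889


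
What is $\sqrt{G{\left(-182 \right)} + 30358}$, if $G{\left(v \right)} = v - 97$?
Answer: $\sqrt{30079} \approx 173.43$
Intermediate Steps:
$G{\left(v \right)} = -97 + v$
$\sqrt{G{\left(-182 \right)} + 30358} = \sqrt{\left(-97 - 182\right) + 30358} = \sqrt{-279 + 30358} = \sqrt{30079}$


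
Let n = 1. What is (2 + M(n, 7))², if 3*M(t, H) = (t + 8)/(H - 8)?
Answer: 1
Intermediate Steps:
M(t, H) = (8 + t)/(3*(-8 + H)) (M(t, H) = ((t + 8)/(H - 8))/3 = ((8 + t)/(-8 + H))/3 = (8 + t)/(3*(-8 + H)))
(2 + M(n, 7))² = (2 + (8 + 1)/(3*(-8 + 7)))² = (2 + (⅓)*9/(-1))² = (2 + (⅓)*(-1)*9)² = (2 - 3)² = (-1)² = 1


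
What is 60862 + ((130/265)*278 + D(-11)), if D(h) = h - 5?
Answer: 3232066/53 ≈ 60982.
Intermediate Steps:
D(h) = -5 + h
60862 + ((130/265)*278 + D(-11)) = 60862 + ((130/265)*278 + (-5 - 11)) = 60862 + ((130*(1/265))*278 - 16) = 60862 + ((26/53)*278 - 16) = 60862 + (7228/53 - 16) = 60862 + 6380/53 = 3232066/53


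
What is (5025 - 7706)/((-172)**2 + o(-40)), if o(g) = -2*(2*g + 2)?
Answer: -2681/29740 ≈ -0.090148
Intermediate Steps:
o(g) = -4 - 4*g (o(g) = -2*(2 + 2*g) = -4 - 4*g)
(5025 - 7706)/((-172)**2 + o(-40)) = (5025 - 7706)/((-172)**2 + (-4 - 4*(-40))) = -2681/(29584 + (-4 + 160)) = -2681/(29584 + 156) = -2681/29740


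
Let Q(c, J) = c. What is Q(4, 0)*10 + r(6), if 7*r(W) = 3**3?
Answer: 307/7 ≈ 43.857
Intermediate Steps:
r(W) = 27/7 (r(W) = (1/7)*3**3 = (1/7)*27 = 27/7)
Q(4, 0)*10 + r(6) = 4*10 + 27/7 = 40 + 27/7 = 307/7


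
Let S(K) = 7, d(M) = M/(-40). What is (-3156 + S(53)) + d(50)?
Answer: -12601/4 ≈ -3150.3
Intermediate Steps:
d(M) = -M/40 (d(M) = M*(-1/40) = -M/40)
(-3156 + S(53)) + d(50) = (-3156 + 7) - 1/40*50 = -3149 - 5/4 = -12601/4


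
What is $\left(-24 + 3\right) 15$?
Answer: $-315$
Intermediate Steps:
$\left(-24 + 3\right) 15 = \left(-21\right) 15 = -315$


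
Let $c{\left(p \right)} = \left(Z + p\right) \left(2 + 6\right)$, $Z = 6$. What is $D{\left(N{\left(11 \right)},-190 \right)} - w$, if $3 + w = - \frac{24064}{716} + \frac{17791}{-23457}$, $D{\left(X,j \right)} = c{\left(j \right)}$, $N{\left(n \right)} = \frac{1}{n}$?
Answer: $- \frac{6023739706}{4198803} \approx -1434.6$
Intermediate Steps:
$c{\left(p \right)} = 48 + 8 p$ ($c{\left(p \right)} = \left(6 + p\right) \left(2 + 6\right) = \left(6 + p\right) 8 = 48 + 8 p$)
$D{\left(X,j \right)} = 48 + 8 j$
$w = - \frac{156898310}{4198803}$ ($w = -3 + \left(- \frac{24064}{716} + \frac{17791}{-23457}\right) = -3 + \left(\left(-24064\right) \frac{1}{716} + 17791 \left(- \frac{1}{23457}\right)\right) = -3 - \frac{144301901}{4198803} = - \frac{156898310}{4198803} \approx -37.367$)
$D{\left(N{\left(11 \right)},-190 \right)} - w = \left(48 + 8 \left(-190\right)\right) - - \frac{156898310}{4198803} = \left(48 - 1520\right) + \frac{156898310}{4198803} = -1472 + \frac{156898310}{4198803} = - \frac{6023739706}{4198803}$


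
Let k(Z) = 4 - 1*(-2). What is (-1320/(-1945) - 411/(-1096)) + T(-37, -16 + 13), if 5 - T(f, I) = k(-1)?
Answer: 167/3112 ≈ 0.053663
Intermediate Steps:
k(Z) = 6 (k(Z) = 4 + 2 = 6)
T(f, I) = -1 (T(f, I) = 5 - 1*6 = 5 - 6 = -1)
(-1320/(-1945) - 411/(-1096)) + T(-37, -16 + 13) = (-1320/(-1945) - 411/(-1096)) - 1 = (-1320*(-1/1945) - 411*(-1/1096)) - 1 = (264/389 + 3/8) - 1 = 3279/3112 - 1 = 167/3112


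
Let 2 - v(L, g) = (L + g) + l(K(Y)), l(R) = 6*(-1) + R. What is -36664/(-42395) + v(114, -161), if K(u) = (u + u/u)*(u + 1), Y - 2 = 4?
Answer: 291034/42395 ≈ 6.8648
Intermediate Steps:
Y = 6 (Y = 2 + 4 = 6)
K(u) = (1 + u)² (K(u) = (u + 1)*(1 + u) = (1 + u)*(1 + u) = (1 + u)²)
l(R) = -6 + R
v(L, g) = -41 - L - g (v(L, g) = 2 - ((L + g) + (-6 + (1 + 6² + 2*6))) = 2 - ((L + g) + (-6 + (1 + 36 + 12))) = 2 - ((L + g) + (-6 + 49)) = 2 - ((L + g) + 43) = 2 - (43 + L + g) = 2 + (-43 - L - g) = -41 - L - g)
-36664/(-42395) + v(114, -161) = -36664/(-42395) + (-41 - 1*114 - 1*(-161)) = -36664*(-1/42395) + (-41 - 114 + 161) = 36664/42395 + 6 = 291034/42395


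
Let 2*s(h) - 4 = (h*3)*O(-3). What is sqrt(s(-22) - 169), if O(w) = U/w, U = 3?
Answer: I*sqrt(134) ≈ 11.576*I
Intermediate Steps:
O(w) = 3/w
s(h) = 2 - 3*h/2 (s(h) = 2 + ((h*3)*(3/(-3)))/2 = 2 + ((3*h)*(3*(-1/3)))/2 = 2 + ((3*h)*(-1))/2 = 2 + (-3*h)/2 = 2 - 3*h/2)
sqrt(s(-22) - 169) = sqrt((2 - 3/2*(-22)) - 169) = sqrt((2 + 33) - 169) = sqrt(35 - 169) = sqrt(-134) = I*sqrt(134)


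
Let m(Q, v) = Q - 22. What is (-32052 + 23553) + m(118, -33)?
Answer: -8403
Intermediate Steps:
m(Q, v) = -22 + Q
(-32052 + 23553) + m(118, -33) = (-32052 + 23553) + (-22 + 118) = -8499 + 96 = -8403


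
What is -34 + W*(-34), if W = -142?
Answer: 4794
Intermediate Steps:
-34 + W*(-34) = -34 - 142*(-34) = -34 + 4828 = 4794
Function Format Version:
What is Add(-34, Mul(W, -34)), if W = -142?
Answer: 4794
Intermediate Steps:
Add(-34, Mul(W, -34)) = Add(-34, Mul(-142, -34)) = Add(-34, 4828) = 4794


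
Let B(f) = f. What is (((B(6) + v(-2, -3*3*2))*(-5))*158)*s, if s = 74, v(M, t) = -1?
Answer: -292300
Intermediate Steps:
(((B(6) + v(-2, -3*3*2))*(-5))*158)*s = (((6 - 1)*(-5))*158)*74 = ((5*(-5))*158)*74 = -25*158*74 = -3950*74 = -292300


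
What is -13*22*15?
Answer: -4290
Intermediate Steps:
-13*22*15 = -286*15 = -4290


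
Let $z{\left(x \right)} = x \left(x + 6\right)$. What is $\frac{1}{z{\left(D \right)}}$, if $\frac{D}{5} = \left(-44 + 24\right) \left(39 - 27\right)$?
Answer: $\frac{1}{1432800} \approx 6.9793 \cdot 10^{-7}$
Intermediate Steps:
$D = -1200$ ($D = 5 \left(-44 + 24\right) \left(39 - 27\right) = 5 \left(\left(-20\right) 12\right) = 5 \left(-240\right) = -1200$)
$z{\left(x \right)} = x \left(6 + x\right)$
$\frac{1}{z{\left(D \right)}} = \frac{1}{\left(-1200\right) \left(6 - 1200\right)} = \frac{1}{\left(-1200\right) \left(-1194\right)} = \frac{1}{1432800}$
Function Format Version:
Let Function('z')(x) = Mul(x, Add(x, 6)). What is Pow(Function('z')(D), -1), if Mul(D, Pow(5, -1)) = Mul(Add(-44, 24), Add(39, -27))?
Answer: Rational(1, 1432800) ≈ 6.9793e-7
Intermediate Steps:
D = -1200 (D = Mul(5, Mul(Add(-44, 24), Add(39, -27))) = Mul(5, Mul(-20, 12)) = Mul(5, -240) = -1200)
Function('z')(x) = Mul(x, Add(6, x))
Pow(Function('z')(D), -1) = Pow(Mul(-1200, Add(6, -1200)), -1) = Pow(Mul(-1200, -1194), -1) = Pow(1432800, -1) = Rational(1, 1432800)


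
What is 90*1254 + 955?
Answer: 113815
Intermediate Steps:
90*1254 + 955 = 112860 + 955 = 113815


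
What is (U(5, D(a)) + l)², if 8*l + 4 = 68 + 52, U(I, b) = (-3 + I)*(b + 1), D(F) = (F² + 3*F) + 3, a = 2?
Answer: 7225/4 ≈ 1806.3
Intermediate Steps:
D(F) = 3 + F² + 3*F
U(I, b) = (1 + b)*(-3 + I) (U(I, b) = (-3 + I)*(1 + b) = (1 + b)*(-3 + I))
l = 29/2 (l = -½ + (68 + 52)/8 = -½ + (⅛)*120 = -½ + 15 = 29/2 ≈ 14.500)
(U(5, D(a)) + l)² = ((-3 + 5 - 3*(3 + 2² + 3*2) + 5*(3 + 2² + 3*2)) + 29/2)² = ((-3 + 5 - 3*(3 + 4 + 6) + 5*(3 + 4 + 6)) + 29/2)² = ((-3 + 5 - 3*13 + 5*13) + 29/2)² = ((-3 + 5 - 39 + 65) + 29/2)² = (28 + 29/2)² = (85/2)² = 7225/4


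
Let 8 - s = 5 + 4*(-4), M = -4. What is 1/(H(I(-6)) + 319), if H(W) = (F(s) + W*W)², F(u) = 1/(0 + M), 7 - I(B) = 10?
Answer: 16/6329 ≈ 0.0025280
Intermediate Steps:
s = 19 (s = 8 - (5 + 4*(-4)) = 8 - (5 - 16) = 8 - 1*(-11) = 8 + 11 = 19)
I(B) = -3 (I(B) = 7 - 1*10 = 7 - 10 = -3)
F(u) = -¼ (F(u) = 1/(0 - 4) = 1/(-4) = -¼)
H(W) = (-¼ + W²)² (H(W) = (-¼ + W*W)² = (-¼ + W²)²)
1/(H(I(-6)) + 319) = 1/((-1 + 4*(-3)²)²/16 + 319) = 1/((-1 + 4*9)²/16 + 319) = 1/((-1 + 36)²/16 + 319) = 1/((1/16)*35² + 319) = 1/((1/16)*1225 + 319) = 1/(1225/16 + 319) = 1/(6329/16) = 16/6329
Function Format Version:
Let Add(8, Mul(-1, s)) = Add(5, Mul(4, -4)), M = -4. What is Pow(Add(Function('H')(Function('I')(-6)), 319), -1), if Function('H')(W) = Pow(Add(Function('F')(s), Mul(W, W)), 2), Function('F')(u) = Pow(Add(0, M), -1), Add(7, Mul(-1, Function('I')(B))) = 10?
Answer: Rational(16, 6329) ≈ 0.0025280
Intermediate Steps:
s = 19 (s = Add(8, Mul(-1, Add(5, Mul(4, -4)))) = Add(8, Mul(-1, Add(5, -16))) = Add(8, Mul(-1, -11)) = Add(8, 11) = 19)
Function('I')(B) = -3 (Function('I')(B) = Add(7, Mul(-1, 10)) = Add(7, -10) = -3)
Function('F')(u) = Rational(-1, 4) (Function('F')(u) = Pow(Add(0, -4), -1) = Pow(-4, -1) = Rational(-1, 4))
Function('H')(W) = Pow(Add(Rational(-1, 4), Pow(W, 2)), 2) (Function('H')(W) = Pow(Add(Rational(-1, 4), Mul(W, W)), 2) = Pow(Add(Rational(-1, 4), Pow(W, 2)), 2))
Pow(Add(Function('H')(Function('I')(-6)), 319), -1) = Pow(Add(Mul(Rational(1, 16), Pow(Add(-1, Mul(4, Pow(-3, 2))), 2)), 319), -1) = Pow(Add(Mul(Rational(1, 16), Pow(Add(-1, Mul(4, 9)), 2)), 319), -1) = Pow(Add(Mul(Rational(1, 16), Pow(Add(-1, 36), 2)), 319), -1) = Pow(Add(Mul(Rational(1, 16), Pow(35, 2)), 319), -1) = Pow(Add(Mul(Rational(1, 16), 1225), 319), -1) = Pow(Add(Rational(1225, 16), 319), -1) = Pow(Rational(6329, 16), -1) = Rational(16, 6329)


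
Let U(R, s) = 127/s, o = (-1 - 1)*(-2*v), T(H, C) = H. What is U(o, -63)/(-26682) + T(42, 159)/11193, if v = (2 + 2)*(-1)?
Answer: 3429623/895954878 ≈ 0.0038279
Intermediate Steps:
v = -4 (v = 4*(-1) = -4)
o = -16 (o = (-1 - 1)*(-2*(-4)) = -2*8 = -16)
U(o, -63)/(-26682) + T(42, 159)/11193 = (127/(-63))/(-26682) + 42/11193 = (127*(-1/63))*(-1/26682) + 42*(1/11193) = -127/63*(-1/26682) + 2/533 = 127/1680966 + 2/533 = 3429623/895954878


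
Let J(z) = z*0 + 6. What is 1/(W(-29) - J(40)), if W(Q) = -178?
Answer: -1/184 ≈ -0.0054348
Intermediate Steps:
J(z) = 6 (J(z) = 0 + 6 = 6)
1/(W(-29) - J(40)) = 1/(-178 - 1*6) = 1/(-178 - 6) = 1/(-184) = -1/184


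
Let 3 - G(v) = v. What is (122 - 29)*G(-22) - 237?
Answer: 2088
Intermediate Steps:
G(v) = 3 - v
(122 - 29)*G(-22) - 237 = (122 - 29)*(3 - 1*(-22)) - 237 = 93*(3 + 22) - 237 = 93*25 - 237 = 2325 - 237 = 2088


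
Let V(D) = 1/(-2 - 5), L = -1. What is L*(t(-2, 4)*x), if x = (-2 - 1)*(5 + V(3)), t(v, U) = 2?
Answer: 204/7 ≈ 29.143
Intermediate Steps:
V(D) = -⅐ (V(D) = 1/(-7) = -⅐)
x = -102/7 (x = (-2 - 1)*(5 - ⅐) = -3*34/7 = -102/7 ≈ -14.571)
L*(t(-2, 4)*x) = -2*(-102)/7 = -1*(-204/7) = 204/7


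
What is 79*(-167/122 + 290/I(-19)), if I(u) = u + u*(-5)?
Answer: 224044/1159 ≈ 193.31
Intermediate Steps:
I(u) = -4*u (I(u) = u - 5*u = -4*u)
79*(-167/122 + 290/I(-19)) = 79*(-167/122 + 290/((-4*(-19)))) = 79*(-167*1/122 + 290/76) = 79*(-167/122 + 290*(1/76)) = 79*(-167/122 + 145/38) = 79*(2836/1159) = 224044/1159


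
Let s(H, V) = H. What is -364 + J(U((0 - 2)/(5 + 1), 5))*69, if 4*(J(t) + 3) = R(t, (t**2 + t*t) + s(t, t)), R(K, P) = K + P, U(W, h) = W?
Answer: -1736/3 ≈ -578.67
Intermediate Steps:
J(t) = -3 + t/2 + t**2/2 (J(t) = -3 + (t + ((t**2 + t*t) + t))/4 = -3 + (t + ((t**2 + t**2) + t))/4 = -3 + (t + (2*t**2 + t))/4 = -3 + (t + (t + 2*t**2))/4 = -3 + (2*t + 2*t**2)/4 = -3 + (t/2 + t**2/2) = -3 + t/2 + t**2/2)
-364 + J(U((0 - 2)/(5 + 1), 5))*69 = -364 + (-3 + ((0 - 2)/(5 + 1))/2 + ((0 - 2)/(5 + 1))**2/2)*69 = -364 + (-3 + (-2/6)/2 + (-2/6)**2/2)*69 = -364 + (-3 + (-2*1/6)/2 + (-2*1/6)**2/2)*69 = -364 + (-3 + (1/2)*(-1/3) + (-1/3)**2/2)*69 = -364 + (-3 - 1/6 + (1/2)*(1/9))*69 = -364 + (-3 - 1/6 + 1/18)*69 = -364 - 28/9*69 = -364 - 644/3 = -1736/3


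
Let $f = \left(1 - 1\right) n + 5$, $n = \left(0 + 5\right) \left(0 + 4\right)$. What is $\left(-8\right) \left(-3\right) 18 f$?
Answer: $2160$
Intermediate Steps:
$n = 20$ ($n = 5 \cdot 4 = 20$)
$f = 5$ ($f = \left(1 - 1\right) 20 + 5 = 0 \cdot 20 + 5 = 0 + 5 = 5$)
$\left(-8\right) \left(-3\right) 18 f = \left(-8\right) \left(-3\right) 18 \cdot 5 = 24 \cdot 18 \cdot 5 = 432 \cdot 5 = 2160$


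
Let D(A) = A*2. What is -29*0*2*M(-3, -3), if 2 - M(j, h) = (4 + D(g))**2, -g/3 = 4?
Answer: 0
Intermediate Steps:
g = -12 (g = -3*4 = -12)
D(A) = 2*A
M(j, h) = -398 (M(j, h) = 2 - (4 + 2*(-12))**2 = 2 - (4 - 24)**2 = 2 - 1*(-20)**2 = 2 - 1*400 = 2 - 400 = -398)
-29*0*2*M(-3, -3) = -29*0*2*(-398) = -0*(-398) = -29*0 = 0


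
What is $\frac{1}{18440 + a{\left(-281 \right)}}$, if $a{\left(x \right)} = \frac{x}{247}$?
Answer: $\frac{247}{4554399} \approx 5.4233 \cdot 10^{-5}$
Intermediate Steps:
$a{\left(x \right)} = \frac{x}{247}$ ($a{\left(x \right)} = x \frac{1}{247} = \frac{x}{247}$)
$\frac{1}{18440 + a{\left(-281 \right)}} = \frac{1}{18440 + \frac{1}{247} \left(-281\right)} = \frac{1}{18440 - \frac{281}{247}} = \frac{1}{\frac{4554399}{247}} = \frac{247}{4554399}$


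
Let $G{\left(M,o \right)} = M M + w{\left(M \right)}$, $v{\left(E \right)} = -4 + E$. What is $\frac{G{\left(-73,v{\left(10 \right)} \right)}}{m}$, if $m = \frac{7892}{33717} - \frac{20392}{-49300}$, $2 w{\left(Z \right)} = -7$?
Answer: $\frac{4426151128275}{538316332} \approx 8222.2$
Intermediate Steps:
$w{\left(Z \right)} = - \frac{7}{2}$ ($w{\left(Z \right)} = \frac{1}{2} \left(-7\right) = - \frac{7}{2}$)
$m = \frac{269158166}{415562025}$ ($m = 7892 \cdot \frac{1}{33717} - - \frac{5098}{12325} = \frac{7892}{33717} + \frac{5098}{12325} = \frac{269158166}{415562025} \approx 0.6477$)
$G{\left(M,o \right)} = - \frac{7}{2} + M^{2}$ ($G{\left(M,o \right)} = M M - \frac{7}{2} = M^{2} - \frac{7}{2} = - \frac{7}{2} + M^{2}$)
$\frac{G{\left(-73,v{\left(10 \right)} \right)}}{m} = \frac{- \frac{7}{2} + \left(-73\right)^{2}}{\frac{269158166}{415562025}} = \left(- \frac{7}{2} + 5329\right) \frac{415562025}{269158166} = \frac{10651}{2} \cdot \frac{415562025}{269158166} = \frac{4426151128275}{538316332}$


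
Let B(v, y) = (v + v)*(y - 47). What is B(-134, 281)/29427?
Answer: -20904/9809 ≈ -2.1311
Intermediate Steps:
B(v, y) = 2*v*(-47 + y) (B(v, y) = (2*v)*(-47 + y) = 2*v*(-47 + y))
B(-134, 281)/29427 = (2*(-134)*(-47 + 281))/29427 = (2*(-134)*234)*(1/29427) = -62712*1/29427 = -20904/9809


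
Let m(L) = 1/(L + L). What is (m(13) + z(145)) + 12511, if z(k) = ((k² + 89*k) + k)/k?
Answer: 331397/26 ≈ 12746.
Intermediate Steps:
m(L) = 1/(2*L)
z(k) = (k² + 90*k)/k
(m(13) + z(145)) + 12511 = ((½)/13 + (90 + 145)) + 12511 = ((½)*(1/13) + 235) + 12511 = (1/26 + 235) + 12511 = 6111/26 + 12511 = 331397/26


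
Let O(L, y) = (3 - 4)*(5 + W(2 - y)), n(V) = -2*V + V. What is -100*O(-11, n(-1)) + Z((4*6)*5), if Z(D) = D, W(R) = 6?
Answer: 1220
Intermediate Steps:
n(V) = -V
O(L, y) = -11 (O(L, y) = (3 - 4)*(5 + 6) = -1*11 = -11)
-100*O(-11, n(-1)) + Z((4*6)*5) = -100*(-11) + (4*6)*5 = 1100 + 24*5 = 1100 + 120 = 1220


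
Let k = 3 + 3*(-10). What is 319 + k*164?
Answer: -4109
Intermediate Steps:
k = -27 (k = 3 - 30 = -27)
319 + k*164 = 319 - 27*164 = 319 - 4428 = -4109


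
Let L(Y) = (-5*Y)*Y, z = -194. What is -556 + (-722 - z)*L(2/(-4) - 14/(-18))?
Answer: -9512/27 ≈ -352.30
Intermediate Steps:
L(Y) = -5*Y**2
-556 + (-722 - z)*L(2/(-4) - 14/(-18)) = -556 + (-722 - 1*(-194))*(-5*(2/(-4) - 14/(-18))**2) = -556 + (-722 + 194)*(-5*(2*(-1/4) - 14*(-1/18))**2) = -556 - (-2640)*(-1/2 + 7/9)**2 = -556 - (-2640)*(5/18)**2 = -556 - (-2640)*25/324 = -556 - 528*(-125/324) = -556 + 5500/27 = -9512/27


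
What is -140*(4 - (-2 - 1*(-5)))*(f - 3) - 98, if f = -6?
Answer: 1162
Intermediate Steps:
-140*(4 - (-2 - 1*(-5)))*(f - 3) - 98 = -140*(4 - (-2 - 1*(-5)))*(-6 - 3) - 98 = -140*(4 - (-2 + 5))*(-9) - 98 = -140*(4 - 1*3)*(-9) - 98 = -140*(4 - 3)*(-9) - 98 = -140*(-9) - 98 = 1260 - 98 = 1162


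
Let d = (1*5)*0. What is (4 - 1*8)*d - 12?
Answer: -12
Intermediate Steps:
d = 0 (d = 5*0 = 0)
(4 - 1*8)*d - 12 = (4 - 1*8)*0 - 12 = (4 - 8)*0 - 12 = -4*0 - 12 = 0 - 12 = -12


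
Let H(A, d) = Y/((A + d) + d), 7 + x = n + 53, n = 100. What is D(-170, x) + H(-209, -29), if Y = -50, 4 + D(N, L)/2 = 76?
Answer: 38498/267 ≈ 144.19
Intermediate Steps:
x = 146 (x = -7 + (100 + 53) = -7 + 153 = 146)
D(N, L) = 144 (D(N, L) = -8 + 2*76 = -8 + 152 = 144)
H(A, d) = -50/(A + 2*d) (H(A, d) = -50/((A + d) + d) = -50/(A + 2*d))
D(-170, x) + H(-209, -29) = 144 - 50/(-209 + 2*(-29)) = 144 - 50/(-209 - 58) = 144 - 50/(-267) = 144 - 50*(-1/267) = 144 + 50/267 = 38498/267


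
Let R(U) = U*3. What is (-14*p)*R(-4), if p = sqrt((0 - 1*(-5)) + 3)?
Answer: 336*sqrt(2) ≈ 475.18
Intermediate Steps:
p = 2*sqrt(2) (p = sqrt((0 + 5) + 3) = sqrt(5 + 3) = sqrt(8) = 2*sqrt(2) ≈ 2.8284)
R(U) = 3*U
(-14*p)*R(-4) = (-28*sqrt(2))*(3*(-4)) = -28*sqrt(2)*(-12) = 336*sqrt(2)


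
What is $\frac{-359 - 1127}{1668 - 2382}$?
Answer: $\frac{743}{357} \approx 2.0812$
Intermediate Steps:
$\frac{-359 - 1127}{1668 - 2382} = - \frac{1486}{-714} = \left(-1486\right) \left(- \frac{1}{714}\right) = \frac{743}{357}$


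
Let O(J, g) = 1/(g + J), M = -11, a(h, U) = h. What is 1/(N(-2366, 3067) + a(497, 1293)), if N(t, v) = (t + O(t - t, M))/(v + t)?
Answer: 7711/3806340 ≈ 0.0020258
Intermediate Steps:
O(J, g) = 1/(J + g)
N(t, v) = (-1/11 + t)/(t + v) (N(t, v) = (t + 1/((t - t) - 11))/(v + t) = (t + 1/(0 - 11))/(t + v) = (t + 1/(-11))/(t + v) = (t - 1/11)/(t + v) = (-1/11 + t)/(t + v))
1/(N(-2366, 3067) + a(497, 1293)) = 1/((-1/11 - 2366)/(-2366 + 3067) + 497) = 1/(-26027/11/701 + 497) = 1/((1/701)*(-26027/11) + 497) = 1/(-26027/7711 + 497) = 1/(3806340/7711) = 7711/3806340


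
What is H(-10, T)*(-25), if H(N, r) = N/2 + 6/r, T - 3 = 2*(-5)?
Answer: 1025/7 ≈ 146.43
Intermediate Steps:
T = -7 (T = 3 + 2*(-5) = 3 - 10 = -7)
H(N, r) = N/2 + 6/r (H(N, r) = N*(½) + 6/r = N/2 + 6/r)
H(-10, T)*(-25) = ((½)*(-10) + 6/(-7))*(-25) = (-5 + 6*(-⅐))*(-25) = (-5 - 6/7)*(-25) = -41/7*(-25) = 1025/7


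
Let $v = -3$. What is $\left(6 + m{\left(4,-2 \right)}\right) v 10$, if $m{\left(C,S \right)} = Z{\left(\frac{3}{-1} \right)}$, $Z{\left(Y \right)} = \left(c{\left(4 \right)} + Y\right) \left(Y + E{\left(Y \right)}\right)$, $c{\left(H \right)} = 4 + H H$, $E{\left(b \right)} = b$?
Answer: $2880$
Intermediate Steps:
$c{\left(H \right)} = 4 + H^{2}$
$Z{\left(Y \right)} = 2 Y \left(20 + Y\right)$ ($Z{\left(Y \right)} = \left(\left(4 + 4^{2}\right) + Y\right) \left(Y + Y\right) = \left(\left(4 + 16\right) + Y\right) 2 Y = \left(20 + Y\right) 2 Y = 2 Y \left(20 + Y\right)$)
$m{\left(C,S \right)} = -102$ ($m{\left(C,S \right)} = 2 \frac{3}{-1} \left(20 + \frac{3}{-1}\right) = 2 \cdot 3 \left(-1\right) \left(20 + 3 \left(-1\right)\right) = 2 \left(-3\right) \left(20 - 3\right) = 2 \left(-3\right) 17 = -102$)
$\left(6 + m{\left(4,-2 \right)}\right) v 10 = \left(6 - 102\right) \left(-3\right) 10 = \left(-96\right) \left(-3\right) 10 = 288 \cdot 10 = 2880$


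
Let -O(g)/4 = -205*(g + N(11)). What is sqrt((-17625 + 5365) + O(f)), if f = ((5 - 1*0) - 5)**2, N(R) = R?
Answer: 18*I*sqrt(10) ≈ 56.921*I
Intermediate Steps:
f = 0 (f = ((5 + 0) - 5)**2 = (5 - 5)**2 = 0**2 = 0)
O(g) = 9020 + 820*g (O(g) = -(-820)*(g + 11) = -(-820)*(11 + g) = -4*(-2255 - 205*g) = 9020 + 820*g)
sqrt((-17625 + 5365) + O(f)) = sqrt((-17625 + 5365) + (9020 + 820*0)) = sqrt(-12260 + (9020 + 0)) = sqrt(-12260 + 9020) = sqrt(-3240) = 18*I*sqrt(10)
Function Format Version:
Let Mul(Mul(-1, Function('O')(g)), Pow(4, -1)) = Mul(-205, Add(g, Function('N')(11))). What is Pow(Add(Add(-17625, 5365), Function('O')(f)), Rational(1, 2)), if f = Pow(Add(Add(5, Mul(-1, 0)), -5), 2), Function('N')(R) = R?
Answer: Mul(18, I, Pow(10, Rational(1, 2))) ≈ Mul(56.921, I)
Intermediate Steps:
f = 0 (f = Pow(Add(Add(5, 0), -5), 2) = Pow(Add(5, -5), 2) = Pow(0, 2) = 0)
Function('O')(g) = Add(9020, Mul(820, g)) (Function('O')(g) = Mul(-4, Mul(-205, Add(g, 11))) = Mul(-4, Mul(-205, Add(11, g))) = Mul(-4, Add(-2255, Mul(-205, g))) = Add(9020, Mul(820, g)))
Pow(Add(Add(-17625, 5365), Function('O')(f)), Rational(1, 2)) = Pow(Add(Add(-17625, 5365), Add(9020, Mul(820, 0))), Rational(1, 2)) = Pow(Add(-12260, Add(9020, 0)), Rational(1, 2)) = Pow(Add(-12260, 9020), Rational(1, 2)) = Pow(-3240, Rational(1, 2)) = Mul(18, I, Pow(10, Rational(1, 2)))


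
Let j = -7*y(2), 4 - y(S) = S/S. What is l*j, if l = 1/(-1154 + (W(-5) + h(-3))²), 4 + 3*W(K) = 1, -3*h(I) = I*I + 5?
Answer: 189/10097 ≈ 0.018718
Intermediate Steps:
h(I) = -5/3 - I²/3 (h(I) = -(I*I + 5)/3 = -(I² + 5)/3 = -(5 + I²)/3 = -5/3 - I²/3)
W(K) = -1 (W(K) = -4/3 + (⅓)*1 = -4/3 + ⅓ = -1)
y(S) = 3 (y(S) = 4 - S/S = 4 - 1*1 = 4 - 1 = 3)
j = -21 (j = -7*3 = -21)
l = -9/10097 (l = 1/(-1154 + (-1 + (-5/3 - ⅓*(-3)²))²) = 1/(-1154 + (-1 + (-5/3 - ⅓*9))²) = 1/(-1154 + (-1 + (-5/3 - 3))²) = 1/(-1154 + (-1 - 14/3)²) = 1/(-1154 + (-17/3)²) = 1/(-1154 + 289/9) = 1/(-10097/9) = -9/10097 ≈ -0.00089135)
l*j = -9/10097*(-21) = 189/10097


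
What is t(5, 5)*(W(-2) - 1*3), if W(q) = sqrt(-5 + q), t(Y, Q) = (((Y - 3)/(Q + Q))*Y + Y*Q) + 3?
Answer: -87 + 29*I*sqrt(7) ≈ -87.0 + 76.727*I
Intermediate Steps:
t(Y, Q) = 3 + Q*Y + Y*(-3 + Y)/(2*Q) (t(Y, Q) = (((-3 + Y)/((2*Q)))*Y + Q*Y) + 3 = (((-3 + Y)*(1/(2*Q)))*Y + Q*Y) + 3 = (((-3 + Y)/(2*Q))*Y + Q*Y) + 3 = (Y*(-3 + Y)/(2*Q) + Q*Y) + 3 = (Q*Y + Y*(-3 + Y)/(2*Q)) + 3 = 3 + Q*Y + Y*(-3 + Y)/(2*Q))
t(5, 5)*(W(-2) - 1*3) = ((1/2)*(5**2 - 3*5 + 2*5*(3 + 5*5))/5)*(sqrt(-5 - 2) - 1*3) = ((1/2)*(1/5)*(25 - 15 + 2*5*(3 + 25)))*(sqrt(-7) - 3) = ((1/2)*(1/5)*(25 - 15 + 2*5*28))*(I*sqrt(7) - 3) = ((1/2)*(1/5)*(25 - 15 + 280))*(-3 + I*sqrt(7)) = ((1/2)*(1/5)*290)*(-3 + I*sqrt(7)) = 29*(-3 + I*sqrt(7)) = -87 + 29*I*sqrt(7)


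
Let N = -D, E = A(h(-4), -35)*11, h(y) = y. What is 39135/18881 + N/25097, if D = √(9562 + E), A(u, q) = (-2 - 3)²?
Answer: 39135/18881 - 3*√1093/25097 ≈ 2.0688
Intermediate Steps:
A(u, q) = 25 (A(u, q) = (-5)² = 25)
E = 275 (E = 25*11 = 275)
D = 3*√1093 (D = √(9562 + 275) = √9837 = 3*√1093 ≈ 99.182)
N = -3*√1093 ≈ -99.182
39135/18881 + N/25097 = 39135/18881 - 3*√1093/25097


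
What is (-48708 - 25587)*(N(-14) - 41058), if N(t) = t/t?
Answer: 3050329815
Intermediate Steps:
N(t) = 1
(-48708 - 25587)*(N(-14) - 41058) = (-48708 - 25587)*(1 - 41058) = -74295*(-41057) = 3050329815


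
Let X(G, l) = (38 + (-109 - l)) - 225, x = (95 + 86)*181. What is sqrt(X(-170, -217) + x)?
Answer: sqrt(32682) ≈ 180.78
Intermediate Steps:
x = 32761 (x = 181*181 = 32761)
X(G, l) = -296 - l (X(G, l) = (-71 - l) - 225 = -296 - l)
sqrt(X(-170, -217) + x) = sqrt((-296 - 1*(-217)) + 32761) = sqrt((-296 + 217) + 32761) = sqrt(-79 + 32761) = sqrt(32682)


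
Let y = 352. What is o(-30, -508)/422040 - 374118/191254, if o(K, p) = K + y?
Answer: -39457794233/20179209540 ≈ -1.9554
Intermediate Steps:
o(K, p) = 352 + K (o(K, p) = K + 352 = 352 + K)
o(-30, -508)/422040 - 374118/191254 = (352 - 30)/422040 - 374118/191254 = 322*(1/422040) - 374118*1/191254 = 161/211020 - 187059/95627 = -39457794233/20179209540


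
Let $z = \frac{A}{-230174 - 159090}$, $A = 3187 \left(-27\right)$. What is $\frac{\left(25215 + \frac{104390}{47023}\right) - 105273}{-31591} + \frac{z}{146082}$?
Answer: $\frac{71354764686476577923}{28157455021040629088} \approx 2.5341$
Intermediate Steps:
$A = -86049$
$z = \frac{86049}{389264}$ ($z = - \frac{86049}{-230174 - 159090} = - \frac{86049}{-389264} = \left(-86049\right) \left(- \frac{1}{389264}\right) = \frac{86049}{389264} \approx 0.22106$)
$\frac{\left(25215 + \frac{104390}{47023}\right) - 105273}{-31591} + \frac{z}{146082} = \frac{\left(25215 + \frac{104390}{47023}\right) - 105273}{-31591} + \frac{86049}{389264 \cdot 146082} = \left(\left(25215 + 104390 \cdot \frac{1}{47023}\right) - 105273\right) \left(- \frac{1}{31591}\right) + \frac{86049}{389264} \cdot \frac{1}{146082} = \left(\left(25215 + \frac{104390}{47023}\right) - 105273\right) \left(- \frac{1}{31591}\right) + \frac{28683}{18954821216} = \left(\frac{1185789335}{47023} - 105273\right) \left(- \frac{1}{31591}\right) + \frac{28683}{18954821216} = \left(- \frac{3764462944}{47023}\right) \left(- \frac{1}{31591}\right) + \frac{28683}{18954821216} = \frac{3764462944}{1485503593} + \frac{28683}{18954821216} = \frac{71354764686476577923}{28157455021040629088}$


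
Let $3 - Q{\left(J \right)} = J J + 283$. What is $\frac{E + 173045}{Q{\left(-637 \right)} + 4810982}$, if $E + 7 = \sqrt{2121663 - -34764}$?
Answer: $\frac{173038}{4404933} + \frac{\sqrt{239603}}{1468311} \approx 0.039616$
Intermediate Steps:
$E = -7 + 3 \sqrt{239603}$ ($E = -7 + \sqrt{2121663 - -34764} = -7 + \sqrt{2121663 + 34764} = -7 + \sqrt{2156427} = -7 + 3 \sqrt{239603} \approx 1461.5$)
$Q{\left(J \right)} = -280 - J^{2}$ ($Q{\left(J \right)} = 3 - \left(J J + 283\right) = 3 - \left(J^{2} + 283\right) = 3 - \left(283 + J^{2}\right) = -280 - J^{2}$)
$\frac{E + 173045}{Q{\left(-637 \right)} + 4810982} = \frac{\left(-7 + 3 \sqrt{239603}\right) + 173045}{\left(-280 - \left(-637\right)^{2}\right) + 4810982} = \frac{173038 + 3 \sqrt{239603}}{\left(-280 - 405769\right) + 4810982} = \frac{173038 + 3 \sqrt{239603}}{-406049 + 4810982} = \frac{173038 + 3 \sqrt{239603}}{4404933} = \left(173038 + 3 \sqrt{239603}\right) \frac{1}{4404933} = \frac{173038}{4404933} + \frac{\sqrt{239603}}{1468311}$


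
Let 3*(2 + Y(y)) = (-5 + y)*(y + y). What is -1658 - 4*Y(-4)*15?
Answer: -2978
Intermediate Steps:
Y(y) = -2 + 2*y*(-5 + y)/3 (Y(y) = -2 + ((-5 + y)*(y + y))/3 = -2 + ((-5 + y)*(2*y))/3 = -2 + (2*y*(-5 + y))/3 = -2 + 2*y*(-5 + y)/3)
-1658 - 4*Y(-4)*15 = -1658 - 4*(-2 - 10/3*(-4) + (⅔)*(-4)²)*15 = -1658 - 4*(-2 + 40/3 + (⅔)*16)*15 = -1658 - 4*(-2 + 40/3 + 32/3)*15 = -1658 - 4*22*15 = -1658 - 88*15 = -1658 - 1320 = -2978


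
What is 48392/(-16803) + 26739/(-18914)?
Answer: -1364581705/317811942 ≈ -4.2937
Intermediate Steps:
48392/(-16803) + 26739/(-18914) = 48392*(-1/16803) + 26739*(-1/18914) = -48392/16803 - 26739/18914 = -1364581705/317811942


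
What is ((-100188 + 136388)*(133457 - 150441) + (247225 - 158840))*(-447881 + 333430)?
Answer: 70356739629165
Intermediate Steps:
((-100188 + 136388)*(133457 - 150441) + (247225 - 158840))*(-447881 + 333430) = (36200*(-16984) + 88385)*(-114451) = (-614820800 + 88385)*(-114451) = -614732415*(-114451) = 70356739629165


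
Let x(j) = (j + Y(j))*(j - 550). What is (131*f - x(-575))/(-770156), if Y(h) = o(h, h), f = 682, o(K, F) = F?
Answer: 301102/192539 ≈ 1.5638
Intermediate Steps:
Y(h) = h
x(j) = 2*j*(-550 + j) (x(j) = (j + j)*(j - 550) = (2*j)*(-550 + j) = 2*j*(-550 + j))
(131*f - x(-575))/(-770156) = (131*682 - 2*(-575)*(-550 - 575))/(-770156) = (89342 - 2*(-575)*(-1125))*(-1/770156) = (89342 - 1*1293750)*(-1/770156) = (89342 - 1293750)*(-1/770156) = -1204408*(-1/770156) = 301102/192539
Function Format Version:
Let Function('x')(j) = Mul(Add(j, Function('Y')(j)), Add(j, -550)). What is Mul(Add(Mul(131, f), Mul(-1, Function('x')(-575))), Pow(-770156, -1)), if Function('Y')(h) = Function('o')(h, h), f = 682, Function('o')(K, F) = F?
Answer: Rational(301102, 192539) ≈ 1.5638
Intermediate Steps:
Function('Y')(h) = h
Function('x')(j) = Mul(2, j, Add(-550, j)) (Function('x')(j) = Mul(Add(j, j), Add(j, -550)) = Mul(Mul(2, j), Add(-550, j)) = Mul(2, j, Add(-550, j)))
Mul(Add(Mul(131, f), Mul(-1, Function('x')(-575))), Pow(-770156, -1)) = Mul(Add(Mul(131, 682), Mul(-1, Mul(2, -575, Add(-550, -575)))), Pow(-770156, -1)) = Mul(Add(89342, Mul(-1, Mul(2, -575, -1125))), Rational(-1, 770156)) = Mul(Add(89342, Mul(-1, 1293750)), Rational(-1, 770156)) = Mul(Add(89342, -1293750), Rational(-1, 770156)) = Mul(-1204408, Rational(-1, 770156)) = Rational(301102, 192539)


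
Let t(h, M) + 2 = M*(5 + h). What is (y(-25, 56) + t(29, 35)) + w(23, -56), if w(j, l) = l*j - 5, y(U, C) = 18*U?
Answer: -555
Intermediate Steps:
w(j, l) = -5 + j*l (w(j, l) = j*l - 5 = -5 + j*l)
t(h, M) = -2 + M*(5 + h)
(y(-25, 56) + t(29, 35)) + w(23, -56) = (18*(-25) + (-2 + 5*35 + 35*29)) + (-5 + 23*(-56)) = (-450 + (-2 + 175 + 1015)) + (-5 - 1288) = (-450 + 1188) - 1293 = 738 - 1293 = -555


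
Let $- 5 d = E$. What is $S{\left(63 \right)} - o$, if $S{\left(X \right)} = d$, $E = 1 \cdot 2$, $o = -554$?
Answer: $\frac{2768}{5} \approx 553.6$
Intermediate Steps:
$E = 2$
$d = - \frac{2}{5}$ ($d = \left(- \frac{1}{5}\right) 2 = - \frac{2}{5} \approx -0.4$)
$S{\left(X \right)} = - \frac{2}{5}$
$S{\left(63 \right)} - o = - \frac{2}{5} - -554 = - \frac{2}{5} + 554 = \frac{2768}{5}$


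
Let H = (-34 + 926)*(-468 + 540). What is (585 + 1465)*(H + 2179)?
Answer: 136126150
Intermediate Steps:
H = 64224 (H = 892*72 = 64224)
(585 + 1465)*(H + 2179) = (585 + 1465)*(64224 + 2179) = 2050*66403 = 136126150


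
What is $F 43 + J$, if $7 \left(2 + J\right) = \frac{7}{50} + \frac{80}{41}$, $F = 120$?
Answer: $\frac{74021587}{14350} \approx 5158.3$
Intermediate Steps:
$J = - \frac{24413}{14350}$ ($J = -2 + \frac{\frac{7}{50} + \frac{80}{41}}{7} = -2 + \frac{1}{7} \cdot \frac{4287}{2050} = -2 + \frac{4287}{14350} = - \frac{24413}{14350} \approx -1.7013$)
$F 43 + J = 120 \cdot 43 - \frac{24413}{14350} = 5160 - \frac{24413}{14350} = \frac{74021587}{14350}$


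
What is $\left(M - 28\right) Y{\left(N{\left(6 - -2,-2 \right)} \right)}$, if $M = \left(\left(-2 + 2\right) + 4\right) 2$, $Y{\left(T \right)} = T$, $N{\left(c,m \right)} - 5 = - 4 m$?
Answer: $-260$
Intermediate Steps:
$N{\left(c,m \right)} = 5 - 4 m$
$M = 8$ ($M = \left(0 + 4\right) 2 = 4 \cdot 2 = 8$)
$\left(M - 28\right) Y{\left(N{\left(6 - -2,-2 \right)} \right)} = \left(8 - 28\right) \left(5 - -8\right) = - 20 \left(5 + 8\right) = \left(-20\right) 13 = -260$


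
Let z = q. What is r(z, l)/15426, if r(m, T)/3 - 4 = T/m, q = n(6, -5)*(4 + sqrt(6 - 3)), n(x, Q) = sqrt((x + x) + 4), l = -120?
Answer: -34/33423 + 5*sqrt(3)/11141 ≈ -0.00023993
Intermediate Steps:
n(x, Q) = sqrt(4 + 2*x) (n(x, Q) = sqrt(2*x + 4) = sqrt(4 + 2*x))
q = 16 + 4*sqrt(3) (q = sqrt(4 + 2*6)*(4 + sqrt(6 - 3)) = sqrt(4 + 12)*(4 + sqrt(3)) = sqrt(16)*(4 + sqrt(3)) = 4*(4 + sqrt(3)) = 16 + 4*sqrt(3) ≈ 22.928)
z = 16 + 4*sqrt(3) ≈ 22.928
r(m, T) = 12 + 3*T/m (r(m, T) = 12 + 3*(T/m) = 12 + 3*T/m)
r(z, l)/15426 = (12 + 3*(-120)/(16 + 4*sqrt(3)))/15426 = (12 - 360/(16 + 4*sqrt(3)))*(1/15426) = 2/2571 - 20/(857*(16 + 4*sqrt(3)))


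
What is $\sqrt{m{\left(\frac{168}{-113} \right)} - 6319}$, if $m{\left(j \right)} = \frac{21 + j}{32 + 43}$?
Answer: $\frac{2 i \sqrt{504274930}}{565} \approx 79.49 i$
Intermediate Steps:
$m{\left(j \right)} = \frac{7}{25} + \frac{j}{75}$ ($m{\left(j \right)} = \frac{21 + j}{75} = \left(21 + j\right) \frac{1}{75} = \frac{7}{25} + \frac{j}{75}$)
$\sqrt{m{\left(\frac{168}{-113} \right)} - 6319} = \sqrt{\left(\frac{7}{25} + \frac{168 \frac{1}{-113}}{75}\right) - 6319} = \sqrt{\left(\frac{7}{25} + \frac{168 \left(- \frac{1}{113}\right)}{75}\right) - 6319} = \sqrt{\left(\frac{7}{25} + \frac{1}{75} \left(- \frac{168}{113}\right)\right) - 6319} = \sqrt{\left(\frac{7}{25} - \frac{56}{2825}\right) - 6319} = \sqrt{\frac{147}{565} - 6319} = \sqrt{- \frac{3570088}{565}} = \frac{2 i \sqrt{504274930}}{565}$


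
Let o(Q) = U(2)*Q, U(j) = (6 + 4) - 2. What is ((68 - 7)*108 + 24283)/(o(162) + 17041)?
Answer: 30871/18337 ≈ 1.6835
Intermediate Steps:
U(j) = 8 (U(j) = 10 - 2 = 8)
o(Q) = 8*Q
((68 - 7)*108 + 24283)/(o(162) + 17041) = ((68 - 7)*108 + 24283)/(8*162 + 17041) = (61*108 + 24283)/(1296 + 17041) = (6588 + 24283)/18337 = 30871*(1/18337) = 30871/18337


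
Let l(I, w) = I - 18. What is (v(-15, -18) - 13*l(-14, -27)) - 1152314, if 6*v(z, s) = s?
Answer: -1151901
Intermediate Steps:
v(z, s) = s/6
l(I, w) = -18 + I
(v(-15, -18) - 13*l(-14, -27)) - 1152314 = ((⅙)*(-18) - 13*(-18 - 14)) - 1152314 = (-3 - 13*(-32)) - 1152314 = (-3 + 416) - 1152314 = 413 - 1152314 = -1151901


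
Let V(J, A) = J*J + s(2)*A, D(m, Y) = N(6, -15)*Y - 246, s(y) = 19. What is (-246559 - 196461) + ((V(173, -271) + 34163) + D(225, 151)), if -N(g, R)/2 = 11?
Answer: -387645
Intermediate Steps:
N(g, R) = -22 (N(g, R) = -2*11 = -22)
D(m, Y) = -246 - 22*Y (D(m, Y) = -22*Y - 246 = -246 - 22*Y)
V(J, A) = J² + 19*A (V(J, A) = J*J + 19*A = J² + 19*A)
(-246559 - 196461) + ((V(173, -271) + 34163) + D(225, 151)) = (-246559 - 196461) + (((173² + 19*(-271)) + 34163) + (-246 - 22*151)) = -443020 + (((29929 - 5149) + 34163) + (-246 - 3322)) = -443020 + ((24780 + 34163) - 3568) = -443020 + (58943 - 3568) = -443020 + 55375 = -387645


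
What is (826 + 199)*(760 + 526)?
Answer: 1318150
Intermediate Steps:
(826 + 199)*(760 + 526) = 1025*1286 = 1318150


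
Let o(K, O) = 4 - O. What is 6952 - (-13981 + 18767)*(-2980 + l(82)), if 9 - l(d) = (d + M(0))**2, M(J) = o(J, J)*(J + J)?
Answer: 46407222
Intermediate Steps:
M(J) = 2*J*(4 - J) (M(J) = (4 - J)*(J + J) = (4 - J)*(2*J) = 2*J*(4 - J))
l(d) = 9 - d**2 (l(d) = 9 - (d + 2*0*(4 - 1*0))**2 = 9 - (d + 2*0*(4 + 0))**2 = 9 - (d + 2*0*4)**2 = 9 - (d + 0)**2 = 9 - d**2)
6952 - (-13981 + 18767)*(-2980 + l(82)) = 6952 - (-13981 + 18767)*(-2980 + (9 - 1*82**2)) = 6952 - 4786*(-2980 + (9 - 1*6724)) = 6952 - 4786*(-2980 + (9 - 6724)) = 6952 - 4786*(-2980 - 6715) = 6952 - 4786*(-9695) = 6952 - 1*(-46400270) = 6952 + 46400270 = 46407222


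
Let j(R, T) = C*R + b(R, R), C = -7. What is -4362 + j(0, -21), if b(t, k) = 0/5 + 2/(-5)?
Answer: -21812/5 ≈ -4362.4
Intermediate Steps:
b(t, k) = -⅖ (b(t, k) = 0*(⅕) + 2*(-⅕) = 0 - ⅖ = -⅖)
j(R, T) = -⅖ - 7*R (j(R, T) = -7*R - ⅖ = -⅖ - 7*R)
-4362 + j(0, -21) = -4362 + (-⅖ - 7*0) = -4362 + (-⅖ + 0) = -4362 - ⅖ = -21812/5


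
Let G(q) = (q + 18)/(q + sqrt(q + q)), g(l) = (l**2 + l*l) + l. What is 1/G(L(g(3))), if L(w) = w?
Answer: 7/13 + sqrt(42)/39 ≈ 0.70463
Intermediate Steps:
g(l) = l + 2*l**2 (g(l) = (l**2 + l**2) + l = 2*l**2 + l = l + 2*l**2)
G(q) = (18 + q)/(q + sqrt(2)*sqrt(q)) (G(q) = (18 + q)/(q + sqrt(2*q)) = (18 + q)/(q + sqrt(2)*sqrt(q)))
1/G(L(g(3))) = 1/((18 + 3*(1 + 2*3))/(3*(1 + 2*3) + sqrt(2)*sqrt(3*(1 + 2*3)))) = 1/((18 + 3*(1 + 6))/(3*(1 + 6) + sqrt(2)*sqrt(3*(1 + 6)))) = 1/((18 + 3*7)/(3*7 + sqrt(2)*sqrt(3*7))) = 1/((18 + 21)/(21 + sqrt(2)*sqrt(21))) = 1/(39/(21 + sqrt(42))) = 7/13 + sqrt(42)/39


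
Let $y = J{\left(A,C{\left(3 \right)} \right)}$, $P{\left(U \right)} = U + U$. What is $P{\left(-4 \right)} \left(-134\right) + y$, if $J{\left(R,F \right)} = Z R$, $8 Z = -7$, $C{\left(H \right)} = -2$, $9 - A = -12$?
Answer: $\frac{8429}{8} \approx 1053.6$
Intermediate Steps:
$A = 21$ ($A = 9 - -12 = 9 + 12 = 21$)
$P{\left(U \right)} = 2 U$
$Z = - \frac{7}{8}$ ($Z = \frac{1}{8} \left(-7\right) = - \frac{7}{8} \approx -0.875$)
$J{\left(R,F \right)} = - \frac{7 R}{8}$
$y = - \frac{147}{8}$ ($y = \left(- \frac{7}{8}\right) 21 = - \frac{147}{8} \approx -18.375$)
$P{\left(-4 \right)} \left(-134\right) + y = 2 \left(-4\right) \left(-134\right) - \frac{147}{8} = \left(-8\right) \left(-134\right) - \frac{147}{8} = 1072 - \frac{147}{8} = \frac{8429}{8}$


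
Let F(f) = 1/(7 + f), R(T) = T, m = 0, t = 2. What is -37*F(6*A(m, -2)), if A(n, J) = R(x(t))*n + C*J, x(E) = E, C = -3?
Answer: -37/43 ≈ -0.86047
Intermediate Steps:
A(n, J) = -3*J + 2*n (A(n, J) = 2*n - 3*J = -3*J + 2*n)
-37*F(6*A(m, -2)) = -37/(7 + 6*(-3*(-2) + 2*0)) = -37/(7 + 6*(6 + 0)) = -37/(7 + 6*6) = -37/(7 + 36) = -37/43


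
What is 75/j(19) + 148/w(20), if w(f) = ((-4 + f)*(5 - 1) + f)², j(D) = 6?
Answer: 22087/1764 ≈ 12.521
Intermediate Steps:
w(f) = (-16 + 5*f)² (w(f) = ((-4 + f)*4 + f)² = ((-16 + 4*f) + f)² = (-16 + 5*f)²)
75/j(19) + 148/w(20) = 75/6 + 148/((-16 + 5*20)²) = 75*(⅙) + 148/((-16 + 100)²) = 25/2 + 148/(84²) = 25/2 + 148/7056 = 25/2 + 148*(1/7056) = 25/2 + 37/1764 = 22087/1764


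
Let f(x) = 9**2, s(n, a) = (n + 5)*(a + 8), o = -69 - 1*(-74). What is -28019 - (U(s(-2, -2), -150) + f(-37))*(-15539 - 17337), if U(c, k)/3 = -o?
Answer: 2141797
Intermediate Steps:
o = 5 (o = -69 + 74 = 5)
s(n, a) = (5 + n)*(8 + a)
f(x) = 81
U(c, k) = -15 (U(c, k) = 3*(-1*5) = 3*(-5) = -15)
-28019 - (U(s(-2, -2), -150) + f(-37))*(-15539 - 17337) = -28019 - (-15 + 81)*(-15539 - 17337) = -28019 - 66*(-32876) = -28019 - 1*(-2169816) = -28019 + 2169816 = 2141797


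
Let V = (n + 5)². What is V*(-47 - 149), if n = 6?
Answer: -23716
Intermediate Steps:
V = 121 (V = (6 + 5)² = 11² = 121)
V*(-47 - 149) = 121*(-47 - 149) = 121*(-196) = -23716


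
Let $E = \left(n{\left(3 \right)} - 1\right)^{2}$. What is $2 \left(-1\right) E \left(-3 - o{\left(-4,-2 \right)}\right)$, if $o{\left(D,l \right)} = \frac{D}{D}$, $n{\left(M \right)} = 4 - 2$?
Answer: $8$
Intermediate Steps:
$n{\left(M \right)} = 2$
$o{\left(D,l \right)} = 1$
$E = 1$ ($E = \left(2 - 1\right)^{2} = 1^{2} = 1$)
$2 \left(-1\right) E \left(-3 - o{\left(-4,-2 \right)}\right) = 2 \left(-1\right) 1 \left(-3 - 1\right) = \left(-2\right) 1 \left(-3 - 1\right) = \left(-2\right) \left(-4\right) = 8$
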